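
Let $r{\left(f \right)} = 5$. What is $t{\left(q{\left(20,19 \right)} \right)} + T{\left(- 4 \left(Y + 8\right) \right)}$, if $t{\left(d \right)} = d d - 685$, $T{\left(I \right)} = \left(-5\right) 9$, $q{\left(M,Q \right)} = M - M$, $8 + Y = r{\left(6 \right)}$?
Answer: $-730$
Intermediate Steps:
$Y = -3$ ($Y = -8 + 5 = -3$)
$q{\left(M,Q \right)} = 0$
$T{\left(I \right)} = -45$
$t{\left(d \right)} = -685 + d^{2}$ ($t{\left(d \right)} = d^{2} - 685 = -685 + d^{2}$)
$t{\left(q{\left(20,19 \right)} \right)} + T{\left(- 4 \left(Y + 8\right) \right)} = \left(-685 + 0^{2}\right) - 45 = \left(-685 + 0\right) - 45 = -685 - 45 = -730$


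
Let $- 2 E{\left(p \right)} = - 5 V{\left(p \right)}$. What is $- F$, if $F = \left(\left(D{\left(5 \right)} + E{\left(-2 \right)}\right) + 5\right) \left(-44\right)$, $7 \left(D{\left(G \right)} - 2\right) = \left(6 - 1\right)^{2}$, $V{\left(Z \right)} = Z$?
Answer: $\frac{1716}{7} \approx 245.14$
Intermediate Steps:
$D{\left(G \right)} = \frac{39}{7}$ ($D{\left(G \right)} = 2 + \frac{\left(6 - 1\right)^{2}}{7} = 2 + \frac{5^{2}}{7} = 2 + \frac{1}{7} \cdot 25 = 2 + \frac{25}{7} = \frac{39}{7}$)
$E{\left(p \right)} = \frac{5 p}{2}$ ($E{\left(p \right)} = - \frac{\left(-5\right) p}{2} = \frac{5 p}{2}$)
$F = - \frac{1716}{7}$ ($F = \left(\left(\frac{39}{7} + \frac{5}{2} \left(-2\right)\right) + 5\right) \left(-44\right) = \left(\left(\frac{39}{7} - 5\right) + 5\right) \left(-44\right) = \left(\frac{4}{7} + 5\right) \left(-44\right) = \frac{39}{7} \left(-44\right) = - \frac{1716}{7} \approx -245.14$)
$- F = \left(-1\right) \left(- \frac{1716}{7}\right) = \frac{1716}{7}$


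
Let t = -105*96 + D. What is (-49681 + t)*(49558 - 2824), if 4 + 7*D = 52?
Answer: -19547850786/7 ≈ -2.7926e+9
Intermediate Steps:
D = 48/7 (D = -4/7 + (⅐)*52 = -4/7 + 52/7 = 48/7 ≈ 6.8571)
t = -70512/7 (t = -105*96 + 48/7 = -10080 + 48/7 = -70512/7 ≈ -10073.)
(-49681 + t)*(49558 - 2824) = (-49681 - 70512/7)*(49558 - 2824) = -418279/7*46734 = -19547850786/7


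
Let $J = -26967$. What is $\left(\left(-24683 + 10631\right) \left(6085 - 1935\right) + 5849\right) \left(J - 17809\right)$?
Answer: $2610886365976$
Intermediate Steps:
$\left(\left(-24683 + 10631\right) \left(6085 - 1935\right) + 5849\right) \left(J - 17809\right) = \left(\left(-24683 + 10631\right) \left(6085 - 1935\right) + 5849\right) \left(-26967 - 17809\right) = \left(\left(-14052\right) 4150 + 5849\right) \left(-44776\right) = \left(-58315800 + 5849\right) \left(-44776\right) = \left(-58309951\right) \left(-44776\right) = 2610886365976$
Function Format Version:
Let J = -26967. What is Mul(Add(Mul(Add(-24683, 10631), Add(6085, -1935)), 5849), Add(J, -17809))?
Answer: 2610886365976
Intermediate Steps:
Mul(Add(Mul(Add(-24683, 10631), Add(6085, -1935)), 5849), Add(J, -17809)) = Mul(Add(Mul(Add(-24683, 10631), Add(6085, -1935)), 5849), Add(-26967, -17809)) = Mul(Add(Mul(-14052, 4150), 5849), -44776) = Mul(Add(-58315800, 5849), -44776) = Mul(-58309951, -44776) = 2610886365976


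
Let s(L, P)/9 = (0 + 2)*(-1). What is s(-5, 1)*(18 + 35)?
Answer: -954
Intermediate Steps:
s(L, P) = -18 (s(L, P) = 9*((0 + 2)*(-1)) = 9*(2*(-1)) = 9*(-2) = -18)
s(-5, 1)*(18 + 35) = -18*(18 + 35) = -18*53 = -954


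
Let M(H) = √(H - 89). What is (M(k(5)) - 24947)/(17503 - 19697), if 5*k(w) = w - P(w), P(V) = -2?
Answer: 24947/2194 - I*√2190/10970 ≈ 11.371 - 0.0042659*I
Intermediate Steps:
k(w) = ⅖ + w/5 (k(w) = (w - 1*(-2))/5 = (w + 2)/5 = (2 + w)/5 = ⅖ + w/5)
M(H) = √(-89 + H)
(M(k(5)) - 24947)/(17503 - 19697) = (√(-89 + (⅖ + (⅕)*5)) - 24947)/(17503 - 19697) = (√(-89 + (⅖ + 1)) - 24947)/(-2194) = (√(-89 + 7/5) - 24947)*(-1/2194) = (√(-438/5) - 24947)*(-1/2194) = (I*√2190/5 - 24947)*(-1/2194) = (-24947 + I*√2190/5)*(-1/2194) = 24947/2194 - I*√2190/10970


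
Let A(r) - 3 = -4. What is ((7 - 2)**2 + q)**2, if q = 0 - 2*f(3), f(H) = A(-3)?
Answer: 729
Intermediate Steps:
A(r) = -1 (A(r) = 3 - 4 = -1)
f(H) = -1
q = 2 (q = 0 - 2*(-1) = 0 + 2 = 2)
((7 - 2)**2 + q)**2 = ((7 - 2)**2 + 2)**2 = (5**2 + 2)**2 = (25 + 2)**2 = 27**2 = 729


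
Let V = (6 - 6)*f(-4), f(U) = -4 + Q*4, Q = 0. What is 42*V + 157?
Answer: 157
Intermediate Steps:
f(U) = -4 (f(U) = -4 + 0*4 = -4 + 0 = -4)
V = 0 (V = (6 - 6)*(-4) = 0*(-4) = 0)
42*V + 157 = 42*0 + 157 = 0 + 157 = 157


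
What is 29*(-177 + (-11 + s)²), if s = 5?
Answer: -4089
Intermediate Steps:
29*(-177 + (-11 + s)²) = 29*(-177 + (-11 + 5)²) = 29*(-177 + (-6)²) = 29*(-177 + 36) = 29*(-141) = -4089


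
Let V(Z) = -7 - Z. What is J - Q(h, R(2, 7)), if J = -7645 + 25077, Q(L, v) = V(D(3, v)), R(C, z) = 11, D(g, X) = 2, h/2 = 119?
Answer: 17441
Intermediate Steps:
h = 238 (h = 2*119 = 238)
Q(L, v) = -9 (Q(L, v) = -7 - 1*2 = -7 - 2 = -9)
J = 17432
J - Q(h, R(2, 7)) = 17432 - 1*(-9) = 17432 + 9 = 17441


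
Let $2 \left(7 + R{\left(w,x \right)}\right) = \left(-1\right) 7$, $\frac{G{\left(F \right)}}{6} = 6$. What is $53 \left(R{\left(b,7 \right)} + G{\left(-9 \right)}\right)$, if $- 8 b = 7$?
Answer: $\frac{2703}{2} \approx 1351.5$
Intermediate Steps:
$b = - \frac{7}{8}$ ($b = \left(- \frac{1}{8}\right) 7 = - \frac{7}{8} \approx -0.875$)
$G{\left(F \right)} = 36$ ($G{\left(F \right)} = 6 \cdot 6 = 36$)
$R{\left(w,x \right)} = - \frac{21}{2}$ ($R{\left(w,x \right)} = -7 + \frac{\left(-1\right) 7}{2} = -7 + \frac{1}{2} \left(-7\right) = -7 - \frac{7}{2} = - \frac{21}{2}$)
$53 \left(R{\left(b,7 \right)} + G{\left(-9 \right)}\right) = 53 \left(- \frac{21}{2} + 36\right) = 53 \cdot \frac{51}{2} = \frac{2703}{2}$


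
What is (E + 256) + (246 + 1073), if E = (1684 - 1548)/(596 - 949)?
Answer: 555839/353 ≈ 1574.6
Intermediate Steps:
E = -136/353 (E = 136/(-353) = 136*(-1/353) = -136/353 ≈ -0.38527)
(E + 256) + (246 + 1073) = (-136/353 + 256) + (246 + 1073) = 90232/353 + 1319 = 555839/353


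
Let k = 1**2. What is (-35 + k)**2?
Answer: 1156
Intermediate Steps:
k = 1
(-35 + k)**2 = (-35 + 1)**2 = (-34)**2 = 1156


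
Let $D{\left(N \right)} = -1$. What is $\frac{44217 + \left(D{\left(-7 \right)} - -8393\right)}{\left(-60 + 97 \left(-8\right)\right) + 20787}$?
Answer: $\frac{52609}{19951} \approx 2.6369$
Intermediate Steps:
$\frac{44217 + \left(D{\left(-7 \right)} - -8393\right)}{\left(-60 + 97 \left(-8\right)\right) + 20787} = \frac{44217 - -8392}{\left(-60 + 97 \left(-8\right)\right) + 20787} = \frac{44217 + \left(-1 + 8393\right)}{\left(-60 - 776\right) + 20787} = \frac{44217 + 8392}{-836 + 20787} = \frac{52609}{19951}$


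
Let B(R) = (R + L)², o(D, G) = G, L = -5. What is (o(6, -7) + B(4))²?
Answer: 36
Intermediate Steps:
B(R) = (-5 + R)² (B(R) = (R - 5)² = (-5 + R)²)
(o(6, -7) + B(4))² = (-7 + (-5 + 4)²)² = (-7 + (-1)²)² = (-7 + 1)² = (-6)² = 36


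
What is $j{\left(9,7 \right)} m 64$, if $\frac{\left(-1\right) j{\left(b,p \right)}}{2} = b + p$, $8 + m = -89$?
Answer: $198656$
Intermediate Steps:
$m = -97$ ($m = -8 - 89 = -97$)
$j{\left(b,p \right)} = - 2 b - 2 p$ ($j{\left(b,p \right)} = - 2 \left(b + p\right) = - 2 b - 2 p$)
$j{\left(9,7 \right)} m 64 = \left(\left(-2\right) 9 - 14\right) \left(-97\right) 64 = \left(-18 - 14\right) \left(-97\right) 64 = \left(-32\right) \left(-97\right) 64 = 3104 \cdot 64 = 198656$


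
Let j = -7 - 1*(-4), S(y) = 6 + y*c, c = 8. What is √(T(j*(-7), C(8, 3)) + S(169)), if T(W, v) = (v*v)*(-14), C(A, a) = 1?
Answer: 8*√21 ≈ 36.661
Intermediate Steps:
S(y) = 6 + 8*y (S(y) = 6 + y*8 = 6 + 8*y)
j = -3 (j = -7 + 4 = -3)
T(W, v) = -14*v² (T(W, v) = v²*(-14) = -14*v²)
√(T(j*(-7), C(8, 3)) + S(169)) = √(-14*1² + (6 + 8*169)) = √(-14*1 + (6 + 1352)) = √(-14 + 1358) = √1344 = 8*√21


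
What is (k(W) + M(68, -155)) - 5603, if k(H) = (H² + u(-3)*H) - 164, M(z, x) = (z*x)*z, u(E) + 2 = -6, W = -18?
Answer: -722019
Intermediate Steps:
u(E) = -8 (u(E) = -2 - 6 = -8)
M(z, x) = x*z² (M(z, x) = (x*z)*z = x*z²)
k(H) = -164 + H² - 8*H (k(H) = (H² - 8*H) - 164 = -164 + H² - 8*H)
(k(W) + M(68, -155)) - 5603 = ((-164 + (-18)² - 8*(-18)) - 155*68²) - 5603 = ((-164 + 324 + 144) - 155*4624) - 5603 = (304 - 716720) - 5603 = -716416 - 5603 = -722019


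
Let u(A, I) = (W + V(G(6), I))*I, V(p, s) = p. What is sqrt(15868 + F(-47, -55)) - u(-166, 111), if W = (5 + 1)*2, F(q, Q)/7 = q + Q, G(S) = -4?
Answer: -888 + sqrt(15154) ≈ -764.90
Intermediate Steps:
F(q, Q) = 7*Q + 7*q (F(q, Q) = 7*(q + Q) = 7*(Q + q) = 7*Q + 7*q)
W = 12 (W = 6*2 = 12)
u(A, I) = 8*I (u(A, I) = (12 - 4)*I = 8*I)
sqrt(15868 + F(-47, -55)) - u(-166, 111) = sqrt(15868 + (7*(-55) + 7*(-47))) - 8*111 = sqrt(15868 + (-385 - 329)) - 1*888 = sqrt(15868 - 714) - 888 = sqrt(15154) - 888 = -888 + sqrt(15154)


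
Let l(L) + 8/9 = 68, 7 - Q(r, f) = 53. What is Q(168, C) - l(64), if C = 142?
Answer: -1018/9 ≈ -113.11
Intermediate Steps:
Q(r, f) = -46 (Q(r, f) = 7 - 1*53 = 7 - 53 = -46)
l(L) = 604/9 (l(L) = -8/9 + 68 = 604/9)
Q(168, C) - l(64) = -46 - 1*604/9 = -46 - 604/9 = -1018/9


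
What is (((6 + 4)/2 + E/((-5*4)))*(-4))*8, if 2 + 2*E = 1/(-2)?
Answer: -162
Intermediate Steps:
E = -5/4 (E = -1 + (1/2)/(-2) = -1 + (1/2)*(-1/2) = -1 - 1/4 = -5/4 ≈ -1.2500)
(((6 + 4)/2 + E/((-5*4)))*(-4))*8 = (((6 + 4)/2 - 5/(4*((-5*4))))*(-4))*8 = ((10*(1/2) - 5/4/(-20))*(-4))*8 = ((5 - 5/4*(-1/20))*(-4))*8 = ((5 + 1/16)*(-4))*8 = ((81/16)*(-4))*8 = -81/4*8 = -162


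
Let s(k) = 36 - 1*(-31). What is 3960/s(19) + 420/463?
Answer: 1861620/31021 ≈ 60.012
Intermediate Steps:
s(k) = 67 (s(k) = 36 + 31 = 67)
3960/s(19) + 420/463 = 3960/67 + 420/463 = 1861620/31021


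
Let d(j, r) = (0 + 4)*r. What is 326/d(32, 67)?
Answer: 163/134 ≈ 1.2164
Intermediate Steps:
d(j, r) = 4*r
326/d(32, 67) = 326/((4*67)) = 326/268 = 326*(1/268) = 163/134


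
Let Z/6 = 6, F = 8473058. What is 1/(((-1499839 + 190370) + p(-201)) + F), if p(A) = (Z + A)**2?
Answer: 1/7190814 ≈ 1.3907e-7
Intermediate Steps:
Z = 36 (Z = 6*6 = 36)
p(A) = (36 + A)**2
1/(((-1499839 + 190370) + p(-201)) + F) = 1/(((-1499839 + 190370) + (36 - 201)**2) + 8473058) = 1/((-1309469 + (-165)**2) + 8473058) = 1/((-1309469 + 27225) + 8473058) = 1/(-1282244 + 8473058) = 1/7190814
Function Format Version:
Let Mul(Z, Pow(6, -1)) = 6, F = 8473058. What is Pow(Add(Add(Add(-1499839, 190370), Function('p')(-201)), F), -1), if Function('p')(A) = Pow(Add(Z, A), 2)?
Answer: Rational(1, 7190814) ≈ 1.3907e-7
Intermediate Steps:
Z = 36 (Z = Mul(6, 6) = 36)
Function('p')(A) = Pow(Add(36, A), 2)
Pow(Add(Add(Add(-1499839, 190370), Function('p')(-201)), F), -1) = Pow(Add(Add(Add(-1499839, 190370), Pow(Add(36, -201), 2)), 8473058), -1) = Pow(Add(Add(-1309469, Pow(-165, 2)), 8473058), -1) = Pow(Add(Add(-1309469, 27225), 8473058), -1) = Pow(Add(-1282244, 8473058), -1) = Pow(7190814, -1) = Rational(1, 7190814)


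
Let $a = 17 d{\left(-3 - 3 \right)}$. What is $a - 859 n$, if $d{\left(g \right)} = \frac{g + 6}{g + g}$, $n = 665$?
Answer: $-571235$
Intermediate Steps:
$d{\left(g \right)} = \frac{6 + g}{2 g}$
$a = 0$ ($a = 17 \frac{6 - 6}{2 \left(-3 - 3\right)} = 17 \frac{6 - 6}{2 \left(-6\right)} = 17 \cdot \frac{1}{2} \left(- \frac{1}{6}\right) 0 = 17 \cdot 0 = 0$)
$a - 859 n = 0 - 571235 = -571235$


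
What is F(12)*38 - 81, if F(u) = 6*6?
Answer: 1287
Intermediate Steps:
F(u) = 36
F(12)*38 - 81 = 36*38 - 81 = 1368 - 81 = 1287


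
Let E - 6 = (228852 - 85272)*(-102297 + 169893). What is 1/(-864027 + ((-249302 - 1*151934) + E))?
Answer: 1/9704168423 ≈ 1.0305e-10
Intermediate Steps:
E = 9705433686 (E = 6 + (228852 - 85272)*(-102297 + 169893) = 6 + 143580*67596 = 6 + 9705433680 = 9705433686)
1/(-864027 + ((-249302 - 1*151934) + E)) = 1/(-864027 + ((-249302 - 1*151934) + 9705433686)) = 1/(-864027 + ((-249302 - 151934) + 9705433686)) = 1/(-864027 + (-401236 + 9705433686)) = 1/(-864027 + 9705032450) = 1/9704168423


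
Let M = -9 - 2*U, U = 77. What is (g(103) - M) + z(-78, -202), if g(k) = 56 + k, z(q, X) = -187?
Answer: 135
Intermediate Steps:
M = -163 (M = -9 - 2*77 = -9 - 154 = -163)
(g(103) - M) + z(-78, -202) = ((56 + 103) - 1*(-163)) - 187 = (159 + 163) - 187 = 322 - 187 = 135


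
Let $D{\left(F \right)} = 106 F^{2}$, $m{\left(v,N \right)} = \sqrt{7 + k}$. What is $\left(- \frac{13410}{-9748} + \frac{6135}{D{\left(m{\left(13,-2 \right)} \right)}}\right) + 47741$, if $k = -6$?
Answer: $\frac{6173928481}{129161} \approx 47800.0$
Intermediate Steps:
$m{\left(v,N \right)} = 1$ ($m{\left(v,N \right)} = \sqrt{7 - 6} = \sqrt{1} = 1$)
$\left(- \frac{13410}{-9748} + \frac{6135}{D{\left(m{\left(13,-2 \right)} \right)}}\right) + 47741 = \left(- \frac{13410}{-9748} + \frac{6135}{106 \cdot 1^{2}}\right) + 47741 = \left(\left(-13410\right) \left(- \frac{1}{9748}\right) + \frac{6135}{106 \cdot 1}\right) + 47741 = \left(\frac{6705}{4874} + \frac{6135}{106}\right) + 47741 = \frac{7653180}{129161} + 47741 = \frac{6173928481}{129161}$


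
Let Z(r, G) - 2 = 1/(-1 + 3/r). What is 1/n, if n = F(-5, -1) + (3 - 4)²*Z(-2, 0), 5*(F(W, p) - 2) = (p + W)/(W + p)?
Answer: 5/19 ≈ 0.26316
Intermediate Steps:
F(W, p) = 11/5 (F(W, p) = 2 + ((p + W)/(W + p))/5 = 2 + ((W + p)/(W + p))/5 = 2 + (⅕)*1 = 2 + ⅕ = 11/5)
Z(r, G) = 2 + 1/(-1 + 3/r)
n = 19/5 (n = 11/5 + (3 - 4)²*((-6 - 2)/(-3 - 2)) = 11/5 + (-1)²*(-8/(-5)) = 11/5 + 1*(-⅕*(-8)) = 11/5 + 1*(8/5) = 11/5 + 8/5 = 19/5 ≈ 3.8000)
1/n = 1/(19/5) = 5/19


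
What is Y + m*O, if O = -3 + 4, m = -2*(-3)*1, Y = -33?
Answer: -27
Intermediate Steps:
m = 6 (m = 6*1 = 6)
O = 1
Y + m*O = -33 + 6*1 = -33 + 6 = -27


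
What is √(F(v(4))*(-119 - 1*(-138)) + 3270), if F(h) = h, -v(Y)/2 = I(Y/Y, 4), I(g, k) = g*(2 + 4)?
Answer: 39*√2 ≈ 55.154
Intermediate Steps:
I(g, k) = 6*g (I(g, k) = g*6 = 6*g)
v(Y) = -12 (v(Y) = -12*Y/Y = -12)
√(F(v(4))*(-119 - 1*(-138)) + 3270) = √(-12*(-119 - 1*(-138)) + 3270) = √(-12*(-119 + 138) + 3270) = √(-12*19 + 3270) = √(-228 + 3270) = √3042 = 39*√2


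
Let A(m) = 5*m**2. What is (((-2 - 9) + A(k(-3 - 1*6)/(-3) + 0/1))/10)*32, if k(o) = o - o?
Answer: -176/5 ≈ -35.200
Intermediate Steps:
k(o) = 0
(((-2 - 9) + A(k(-3 - 1*6)/(-3) + 0/1))/10)*32 = (((-2 - 9) + 5*(0/(-3) + 0/1)**2)/10)*32 = ((-11 + 5*(0*(-1/3) + 0*1)**2)/10)*32 = ((-11 + 5*(0 + 0)**2)/10)*32 = ((-11 + 5*0**2)/10)*32 = ((-11 + 5*0)/10)*32 = ((-11 + 0)/10)*32 = ((1/10)*(-11))*32 = -11/10*32 = -176/5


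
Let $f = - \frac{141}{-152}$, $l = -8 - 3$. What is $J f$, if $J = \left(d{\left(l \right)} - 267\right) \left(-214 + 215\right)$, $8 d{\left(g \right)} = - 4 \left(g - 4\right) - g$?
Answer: $- \frac{291165}{1216} \approx -239.44$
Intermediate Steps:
$l = -11$
$d{\left(g \right)} = 2 - \frac{5 g}{8}$ ($d{\left(g \right)} = \frac{- 4 \left(g - 4\right) - g}{8} = \frac{- 4 \left(-4 + g\right) - g}{8} = \frac{\left(16 - 4 g\right) - g}{8} = \frac{16 - 5 g}{8} = 2 - \frac{5 g}{8}$)
$f = \frac{141}{152}$ ($f = \left(-141\right) \left(- \frac{1}{152}\right) = \frac{141}{152} \approx 0.92763$)
$J = - \frac{2065}{8}$ ($J = \left(\left(2 - - \frac{55}{8}\right) - 267\right) \left(-214 + 215\right) = \left(\left(2 + \frac{55}{8}\right) - 267\right) 1 = \left(\frac{71}{8} - 267\right) 1 = \left(- \frac{2065}{8}\right) 1 = - \frac{2065}{8} \approx -258.13$)
$J f = \left(- \frac{2065}{8}\right) \frac{141}{152} = - \frac{291165}{1216}$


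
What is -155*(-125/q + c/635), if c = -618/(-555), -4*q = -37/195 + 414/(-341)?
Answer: 121077655823558/2193187765 ≈ 55206.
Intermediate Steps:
q = 93347/265980 (q = -(-37/195 + 414/(-341))/4 = -(-37*1/195 + 414*(-1/341))/4 = -(-37/195 - 414/341)/4 = -¼*(-93347/66495) = 93347/265980 ≈ 0.35096)
c = 206/185 (c = -618*(-1/555) = 206/185 ≈ 1.1135)
-155*(-125/q + c/635) = -155*(-125/93347/265980 + (206/185)/635) = -155*(-125*265980/93347 + (206/185)*(1/635)) = -155*(-33247500/93347 + 206/117475) = -155*(-3905730833018/10965938825) = 121077655823558/2193187765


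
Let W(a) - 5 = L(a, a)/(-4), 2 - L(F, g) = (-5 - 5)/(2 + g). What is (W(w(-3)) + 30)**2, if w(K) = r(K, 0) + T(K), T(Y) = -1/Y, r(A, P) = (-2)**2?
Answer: 419904/361 ≈ 1163.2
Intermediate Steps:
r(A, P) = 4
L(F, g) = 2 + 10/(2 + g) (L(F, g) = 2 - (-5 - 5)/(2 + g) = 2 - (-10)/(2 + g) = 2 + 10/(2 + g))
w(K) = 4 - 1/K
W(a) = 5 - (7 + a)/(2*(2 + a)) (W(a) = 5 + (2*(7 + a)/(2 + a))/(-4) = 5 + (2*(7 + a)/(2 + a))*(-1/4) = 5 - (7 + a)/(2*(2 + a)))
(W(w(-3)) + 30)**2 = ((13 + 9*(4 - 1/(-3)))/(2*(2 + (4 - 1/(-3)))) + 30)**2 = ((13 + 9*(4 - 1*(-1/3)))/(2*(2 + (4 - 1*(-1/3)))) + 30)**2 = ((13 + 9*(4 + 1/3))/(2*(2 + (4 + 1/3))) + 30)**2 = ((13 + 9*(13/3))/(2*(2 + 13/3)) + 30)**2 = ((13 + 39)/(2*(19/3)) + 30)**2 = ((1/2)*(3/19)*52 + 30)**2 = (78/19 + 30)**2 = (648/19)**2 = 419904/361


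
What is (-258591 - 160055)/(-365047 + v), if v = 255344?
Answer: 418646/109703 ≈ 3.8162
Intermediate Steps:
(-258591 - 160055)/(-365047 + v) = (-258591 - 160055)/(-365047 + 255344) = -418646/(-109703) = -418646*(-1/109703) = 418646/109703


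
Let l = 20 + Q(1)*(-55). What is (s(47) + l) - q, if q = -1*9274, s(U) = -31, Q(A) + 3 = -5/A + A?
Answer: 9648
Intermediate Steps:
Q(A) = -3 + A - 5/A (Q(A) = -3 + (-5/A + A) = -3 + (A - 5/A) = -3 + A - 5/A)
l = 405 (l = 20 + (-3 + 1 - 5/1)*(-55) = 20 + (-3 + 1 - 5*1)*(-55) = 20 + (-3 + 1 - 5)*(-55) = 20 - 7*(-55) = 20 + 385 = 405)
q = -9274
(s(47) + l) - q = (-31 + 405) - 1*(-9274) = 374 + 9274 = 9648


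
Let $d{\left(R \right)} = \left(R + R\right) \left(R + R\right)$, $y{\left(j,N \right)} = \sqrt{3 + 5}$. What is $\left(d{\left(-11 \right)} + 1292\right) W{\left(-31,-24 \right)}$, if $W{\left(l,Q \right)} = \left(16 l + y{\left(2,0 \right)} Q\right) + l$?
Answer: $-935952 - 85248 \sqrt{2} \approx -1.0565 \cdot 10^{6}$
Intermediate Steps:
$y{\left(j,N \right)} = 2 \sqrt{2}$ ($y{\left(j,N \right)} = \sqrt{8} = 2 \sqrt{2}$)
$W{\left(l,Q \right)} = 17 l + 2 Q \sqrt{2}$ ($W{\left(l,Q \right)} = \left(16 l + 2 \sqrt{2} Q\right) + l = \left(16 l + 2 Q \sqrt{2}\right) + l = 17 l + 2 Q \sqrt{2}$)
$d{\left(R \right)} = 4 R^{2}$ ($d{\left(R \right)} = 2 R 2 R = 4 R^{2}$)
$\left(d{\left(-11 \right)} + 1292\right) W{\left(-31,-24 \right)} = \left(4 \left(-11\right)^{2} + 1292\right) \left(17 \left(-31\right) + 2 \left(-24\right) \sqrt{2}\right) = \left(4 \cdot 121 + 1292\right) \left(-527 - 48 \sqrt{2}\right) = \left(484 + 1292\right) \left(-527 - 48 \sqrt{2}\right) = 1776 \left(-527 - 48 \sqrt{2}\right) = -935952 - 85248 \sqrt{2}$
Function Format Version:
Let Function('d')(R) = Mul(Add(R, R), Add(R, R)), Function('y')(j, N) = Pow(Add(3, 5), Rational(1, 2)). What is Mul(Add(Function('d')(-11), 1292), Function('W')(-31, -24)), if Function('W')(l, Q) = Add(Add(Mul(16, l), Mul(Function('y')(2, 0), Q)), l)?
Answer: Add(-935952, Mul(-85248, Pow(2, Rational(1, 2)))) ≈ -1.0565e+6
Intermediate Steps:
Function('y')(j, N) = Mul(2, Pow(2, Rational(1, 2))) (Function('y')(j, N) = Pow(8, Rational(1, 2)) = Mul(2, Pow(2, Rational(1, 2))))
Function('W')(l, Q) = Add(Mul(17, l), Mul(2, Q, Pow(2, Rational(1, 2)))) (Function('W')(l, Q) = Add(Add(Mul(16, l), Mul(Mul(2, Pow(2, Rational(1, 2))), Q)), l) = Add(Add(Mul(16, l), Mul(2, Q, Pow(2, Rational(1, 2)))), l) = Add(Mul(17, l), Mul(2, Q, Pow(2, Rational(1, 2)))))
Function('d')(R) = Mul(4, Pow(R, 2)) (Function('d')(R) = Mul(Mul(2, R), Mul(2, R)) = Mul(4, Pow(R, 2)))
Mul(Add(Function('d')(-11), 1292), Function('W')(-31, -24)) = Mul(Add(Mul(4, Pow(-11, 2)), 1292), Add(Mul(17, -31), Mul(2, -24, Pow(2, Rational(1, 2))))) = Mul(Add(Mul(4, 121), 1292), Add(-527, Mul(-48, Pow(2, Rational(1, 2))))) = Mul(Add(484, 1292), Add(-527, Mul(-48, Pow(2, Rational(1, 2))))) = Mul(1776, Add(-527, Mul(-48, Pow(2, Rational(1, 2))))) = Add(-935952, Mul(-85248, Pow(2, Rational(1, 2))))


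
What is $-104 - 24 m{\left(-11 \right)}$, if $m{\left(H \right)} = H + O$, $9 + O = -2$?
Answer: $424$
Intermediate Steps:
$O = -11$ ($O = -9 - 2 = -11$)
$m{\left(H \right)} = -11 + H$ ($m{\left(H \right)} = H - 11 = -11 + H$)
$-104 - 24 m{\left(-11 \right)} = -104 - 24 \left(-11 - 11\right) = -104 - -528 = -104 + 528 = 424$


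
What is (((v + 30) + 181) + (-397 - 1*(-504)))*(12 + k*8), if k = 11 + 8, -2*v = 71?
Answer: 46330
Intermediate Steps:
v = -71/2 (v = -½*71 = -71/2 ≈ -35.500)
k = 19
(((v + 30) + 181) + (-397 - 1*(-504)))*(12 + k*8) = (((-71/2 + 30) + 181) + (-397 - 1*(-504)))*(12 + 19*8) = ((-11/2 + 181) + (-397 + 504))*(12 + 152) = (351/2 + 107)*164 = (565/2)*164 = 46330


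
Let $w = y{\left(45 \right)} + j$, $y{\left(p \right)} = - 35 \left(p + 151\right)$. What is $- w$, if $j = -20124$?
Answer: $26984$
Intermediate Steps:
$y{\left(p \right)} = -5285 - 35 p$ ($y{\left(p \right)} = - 35 \left(151 + p\right) = -5285 - 35 p$)
$w = -26984$ ($w = \left(-5285 - 1575\right) - 20124 = -6860 - 20124 = -26984$)
$- w = \left(-1\right) \left(-26984\right) = 26984$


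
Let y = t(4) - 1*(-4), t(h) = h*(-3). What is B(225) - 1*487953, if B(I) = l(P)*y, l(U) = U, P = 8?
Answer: -488017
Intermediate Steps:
t(h) = -3*h
y = -8 (y = -3*4 - 1*(-4) = -12 + 4 = -8)
B(I) = -64 (B(I) = 8*(-8) = -64)
B(225) - 1*487953 = -64 - 1*487953 = -64 - 487953 = -488017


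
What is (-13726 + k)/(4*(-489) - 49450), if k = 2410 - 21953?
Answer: 33269/51406 ≈ 0.64718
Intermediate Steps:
k = -19543
(-13726 + k)/(4*(-489) - 49450) = (-13726 - 19543)/(4*(-489) - 49450) = -33269/(-1956 - 49450) = -33269/(-51406) = -33269*(-1/51406) = 33269/51406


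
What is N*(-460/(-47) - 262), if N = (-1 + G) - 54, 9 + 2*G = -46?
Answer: 977955/47 ≈ 20808.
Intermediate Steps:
G = -55/2 (G = -9/2 + (½)*(-46) = -9/2 - 23 = -55/2 ≈ -27.500)
N = -165/2 (N = (-1 - 55/2) - 54 = -57/2 - 54 = -165/2 ≈ -82.500)
N*(-460/(-47) - 262) = -165*(-460/(-47) - 262)/2 = -165*(-460*(-1/47) - 262)/2 = -165*(460/47 - 262)/2 = -165/2*(-11854/47) = 977955/47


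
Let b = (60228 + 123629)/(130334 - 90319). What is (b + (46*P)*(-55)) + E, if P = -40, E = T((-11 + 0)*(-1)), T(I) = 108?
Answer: 76491009/755 ≈ 1.0131e+5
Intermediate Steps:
E = 108
b = 3469/755 (b = 183857/40015 = 183857*(1/40015) = 3469/755 ≈ 4.5947)
(b + (46*P)*(-55)) + E = (3469/755 + (46*(-40))*(-55)) + 108 = (3469/755 - 1840*(-55)) + 108 = (3469/755 + 101200) + 108 = 76409469/755 + 108 = 76491009/755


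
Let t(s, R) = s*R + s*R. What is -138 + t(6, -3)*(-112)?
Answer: 3894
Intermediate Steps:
t(s, R) = 2*R*s (t(s, R) = R*s + R*s = 2*R*s)
-138 + t(6, -3)*(-112) = -138 + (2*(-3)*6)*(-112) = -138 - 36*(-112) = -138 + 4032 = 3894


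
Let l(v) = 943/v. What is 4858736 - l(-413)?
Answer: 2006658911/413 ≈ 4.8587e+6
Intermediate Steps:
4858736 - l(-413) = 4858736 - 943/(-413) = 4858736 - 943*(-1)/413 = 4858736 - 1*(-943/413) = 4858736 + 943/413 = 2006658911/413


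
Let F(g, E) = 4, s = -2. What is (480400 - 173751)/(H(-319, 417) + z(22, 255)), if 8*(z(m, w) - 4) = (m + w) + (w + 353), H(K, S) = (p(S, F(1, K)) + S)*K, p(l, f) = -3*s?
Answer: -2453192/1078579 ≈ -2.2745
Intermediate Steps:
p(l, f) = 6 (p(l, f) = -3*(-2) = 6)
H(K, S) = K*(6 + S) (H(K, S) = (6 + S)*K = K*(6 + S))
z(m, w) = 385/8 + w/4 + m/8 (z(m, w) = 4 + ((m + w) + (w + 353))/8 = 4 + ((m + w) + (353 + w))/8 = 4 + (353 + m + 2*w)/8 = 4 + (353/8 + w/4 + m/8) = 385/8 + w/4 + m/8)
(480400 - 173751)/(H(-319, 417) + z(22, 255)) = (480400 - 173751)/(-319*(6 + 417) + (385/8 + (¼)*255 + (⅛)*22)) = 306649/(-319*423 + (385/8 + 255/4 + 11/4)) = 306649/(-134937 + 917/8) = 306649/(-1078579/8) = 306649*(-8/1078579) = -2453192/1078579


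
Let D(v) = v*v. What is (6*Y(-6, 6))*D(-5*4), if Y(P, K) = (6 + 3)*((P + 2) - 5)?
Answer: -194400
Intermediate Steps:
Y(P, K) = -27 + 9*P (Y(P, K) = 9*((2 + P) - 5) = 9*(-3 + P) = -27 + 9*P)
D(v) = v²
(6*Y(-6, 6))*D(-5*4) = (6*(-27 + 9*(-6)))*(-5*4)² = (6*(-27 - 54))*(-20)² = (6*(-81))*400 = -486*400 = -194400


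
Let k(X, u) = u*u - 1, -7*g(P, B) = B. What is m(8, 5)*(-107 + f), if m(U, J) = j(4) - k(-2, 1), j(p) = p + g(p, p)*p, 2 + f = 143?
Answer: 408/7 ≈ 58.286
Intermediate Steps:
f = 141 (f = -2 + 143 = 141)
g(P, B) = -B/7
j(p) = p - p²/7 (j(p) = p + (-p/7)*p = p - p²/7)
k(X, u) = -1 + u² (k(X, u) = u² - 1 = -1 + u²)
m(U, J) = 12/7 (m(U, J) = (⅐)*4*(7 - 1*4) - (-1 + 1²) = (⅐)*4*(7 - 4) - (-1 + 1) = (⅐)*4*3 - 1*0 = 12/7 + 0 = 12/7)
m(8, 5)*(-107 + f) = 12*(-107 + 141)/7 = (12/7)*34 = 408/7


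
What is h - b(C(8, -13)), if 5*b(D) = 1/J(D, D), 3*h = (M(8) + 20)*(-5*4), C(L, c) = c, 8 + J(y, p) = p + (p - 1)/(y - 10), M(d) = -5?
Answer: -234477/2345 ≈ -99.990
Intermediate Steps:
J(y, p) = -8 + p + (-1 + p)/(-10 + y) (J(y, p) = -8 + (p + (p - 1)/(y - 10)) = -8 + (p + (-1 + p)/(-10 + y)) = -8 + p + (-1 + p)/(-10 + y))
h = -100 (h = ((-5 + 20)*(-5*4))/3 = (15*(-20))/3 = (⅓)*(-300) = -100)
b(D) = (-10 + D)/(5*(79 + D² - 17*D)) (b(D) = 1/(5*(((79 - 9*D - 8*D + D*D)/(-10 + D)))) = 1/(5*(((79 - 9*D - 8*D + D²)/(-10 + D)))) = 1/(5*(((79 + D² - 17*D)/(-10 + D)))) = ((-10 + D)/(79 + D² - 17*D))/5 = (-10 + D)/(5*(79 + D² - 17*D)))
h - b(C(8, -13)) = -100 - (-10 - 13)/(5*(79 + (-13)² - 17*(-13))) = -100 - (-23)/(5*(79 + 169 + 221)) = -100 - (-23)/(5*469) = -100 - 1*(-23/2345) = -100 + 23/2345 = -234477/2345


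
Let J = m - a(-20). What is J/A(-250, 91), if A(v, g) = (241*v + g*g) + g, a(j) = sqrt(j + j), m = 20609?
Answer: -20609/51878 + I*sqrt(10)/25939 ≈ -0.39726 + 0.00012191*I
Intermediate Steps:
a(j) = sqrt(2)*sqrt(j) (a(j) = sqrt(2*j) = sqrt(2)*sqrt(j))
A(v, g) = g + g**2 + 241*v (A(v, g) = (241*v + g**2) + g = (g**2 + 241*v) + g = g + g**2 + 241*v)
J = 20609 - 2*I*sqrt(10) (J = 20609 - sqrt(2)*sqrt(-20) = 20609 - sqrt(2)*2*I*sqrt(5) = 20609 - 2*I*sqrt(10) ≈ 20609.0 - 6.3246*I)
J/A(-250, 91) = (20609 - 2*I*sqrt(10))/(91 + 91**2 + 241*(-250)) = (20609 - 2*I*sqrt(10))/(91 + 8281 - 60250) = (20609 - 2*I*sqrt(10))/(-51878) = (20609 - 2*I*sqrt(10))*(-1/51878) = -20609/51878 + I*sqrt(10)/25939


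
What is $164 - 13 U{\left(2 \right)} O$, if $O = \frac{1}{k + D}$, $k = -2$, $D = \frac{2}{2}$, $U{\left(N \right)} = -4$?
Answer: $-8528$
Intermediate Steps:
$D = 1$ ($D = 2 \cdot \frac{1}{2} = 1$)
$O = -1$ ($O = \frac{1}{-2 + 1} = \frac{1}{-1} = -1$)
$164 - 13 U{\left(2 \right)} O = 164 \left(-13\right) \left(-4\right) \left(-1\right) = 164 \cdot 52 \left(-1\right) = 164 \left(-52\right) = -8528$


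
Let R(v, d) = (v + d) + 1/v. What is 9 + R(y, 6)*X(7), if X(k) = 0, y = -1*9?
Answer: 9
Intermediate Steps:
y = -9
R(v, d) = d + v + 1/v (R(v, d) = (d + v) + 1/v = d + v + 1/v)
9 + R(y, 6)*X(7) = 9 + (6 - 9 + 1/(-9))*0 = 9 + (6 - 9 - 1/9)*0 = 9 - 28/9*0 = 9 + 0 = 9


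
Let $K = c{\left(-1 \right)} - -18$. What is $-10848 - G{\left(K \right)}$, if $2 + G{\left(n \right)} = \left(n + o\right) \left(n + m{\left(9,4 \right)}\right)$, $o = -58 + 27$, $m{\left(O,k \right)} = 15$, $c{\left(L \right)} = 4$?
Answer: $-10513$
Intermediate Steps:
$K = 22$ ($K = 4 - -18 = 4 + 18 = 22$)
$o = -31$
$G{\left(n \right)} = -2 + \left(-31 + n\right) \left(15 + n\right)$ ($G{\left(n \right)} = -2 + \left(n - 31\right) \left(n + 15\right) = -2 + \left(-31 + n\right) \left(15 + n\right)$)
$-10848 - G{\left(K \right)} = -10848 - \left(-467 + 22^{2} - 352\right) = -10848 - \left(-467 + 484 - 352\right) = -10848 - -335 = -10848 + 335 = -10513$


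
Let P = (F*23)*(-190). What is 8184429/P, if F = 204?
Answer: -160479/17480 ≈ -9.1807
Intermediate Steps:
P = -891480 (P = (204*23)*(-190) = 4692*(-190) = -891480)
8184429/P = 8184429/(-891480) = 8184429*(-1/891480) = -160479/17480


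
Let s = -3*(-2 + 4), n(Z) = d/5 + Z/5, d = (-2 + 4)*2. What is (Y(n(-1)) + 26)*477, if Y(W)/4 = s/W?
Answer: -6678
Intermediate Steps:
d = 4 (d = 2*2 = 4)
n(Z) = ⅘ + Z/5 (n(Z) = 4/5 + Z/5 = 4*(⅕) + Z*(⅕) = ⅘ + Z/5)
s = -6 (s = -3*2 = -6)
Y(W) = -24/W (Y(W) = 4*(-6/W) = -24/W)
(Y(n(-1)) + 26)*477 = (-24/(⅘ + (⅕)*(-1)) + 26)*477 = (-24/(⅘ - ⅕) + 26)*477 = (-24/⅗ + 26)*477 = (-24*5/3 + 26)*477 = (-40 + 26)*477 = -14*477 = -6678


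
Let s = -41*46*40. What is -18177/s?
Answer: 18177/75440 ≈ 0.24095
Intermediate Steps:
s = -75440 (s = -1886*40 = -75440)
-18177/s = -18177/(-75440) = -18177*(-1/75440) = 18177/75440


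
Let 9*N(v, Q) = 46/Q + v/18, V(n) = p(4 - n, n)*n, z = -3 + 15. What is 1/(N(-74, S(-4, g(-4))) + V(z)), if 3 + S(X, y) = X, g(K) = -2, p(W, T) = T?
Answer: 567/80975 ≈ 0.0070022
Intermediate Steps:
z = 12
V(n) = n² (V(n) = n*n = n²)
S(X, y) = -3 + X
N(v, Q) = v/162 + 46/(9*Q) (N(v, Q) = (46/Q + v/18)/9 = v/162 + 46/(9*Q))
1/(N(-74, S(-4, g(-4))) + V(z)) = 1/((828 + (-3 - 4)*(-74))/(162*(-3 - 4)) + 12²) = 1/((1/162)*(828 - 7*(-74))/(-7) + 144) = 1/((1/162)*(-⅐)*(828 + 518) + 144) = 1/((1/162)*(-⅐)*1346 + 144) = 1/(-673/567 + 144) = 1/(80975/567) = 567/80975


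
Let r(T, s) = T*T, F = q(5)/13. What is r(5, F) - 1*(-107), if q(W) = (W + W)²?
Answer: 132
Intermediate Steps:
q(W) = 4*W² (q(W) = (2*W)² = 4*W²)
F = 100/13 (F = (4*5²)/13 = (4*25)*(1/13) = 100*(1/13) = 100/13 ≈ 7.6923)
r(T, s) = T²
r(5, F) - 1*(-107) = 5² - 1*(-107) = 25 + 107 = 132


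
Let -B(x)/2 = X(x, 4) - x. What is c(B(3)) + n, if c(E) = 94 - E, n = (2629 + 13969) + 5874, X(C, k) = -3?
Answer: 22554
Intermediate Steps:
B(x) = 6 + 2*x (B(x) = -2*(-3 - x) = 6 + 2*x)
n = 22472 (n = 16598 + 5874 = 22472)
c(B(3)) + n = (94 - (6 + 2*3)) + 22472 = (94 - (6 + 6)) + 22472 = (94 - 1*12) + 22472 = (94 - 12) + 22472 = 82 + 22472 = 22554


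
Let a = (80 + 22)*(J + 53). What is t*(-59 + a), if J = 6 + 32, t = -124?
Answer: -1143652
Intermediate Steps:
J = 38
a = 9282 (a = (80 + 22)*(38 + 53) = 102*91 = 9282)
t*(-59 + a) = -124*(-59 + 9282) = -124*9223 = -1143652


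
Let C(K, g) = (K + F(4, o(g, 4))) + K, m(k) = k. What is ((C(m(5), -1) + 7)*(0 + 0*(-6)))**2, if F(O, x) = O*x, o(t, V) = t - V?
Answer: 0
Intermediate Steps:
C(K, g) = -16 + 2*K + 4*g (C(K, g) = (K + 4*(g - 1*4)) + K = (K + 4*(g - 4)) + K = (K + 4*(-4 + g)) + K = (K + (-16 + 4*g)) + K = (-16 + K + 4*g) + K = -16 + 2*K + 4*g)
((C(m(5), -1) + 7)*(0 + 0*(-6)))**2 = (((-16 + 2*5 + 4*(-1)) + 7)*(0 + 0*(-6)))**2 = (((-16 + 10 - 4) + 7)*(0 + 0))**2 = ((-10 + 7)*0)**2 = (-3*0)**2 = 0**2 = 0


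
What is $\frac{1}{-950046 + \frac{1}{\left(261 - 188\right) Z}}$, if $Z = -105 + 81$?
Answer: $- \frac{1752}{1664480593} \approx -1.0526 \cdot 10^{-6}$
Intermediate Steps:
$Z = -24$
$\frac{1}{-950046 + \frac{1}{\left(261 - 188\right) Z}} = \frac{1}{-950046 + \frac{1}{\left(261 - 188\right) \left(-24\right)}} = \frac{1}{-950046 + \frac{1}{73 \left(-24\right)}} = \frac{1}{-950046 + \frac{1}{-1752}} = \frac{1}{-950046 - \frac{1}{1752}} = \frac{1}{- \frac{1664480593}{1752}} = - \frac{1752}{1664480593}$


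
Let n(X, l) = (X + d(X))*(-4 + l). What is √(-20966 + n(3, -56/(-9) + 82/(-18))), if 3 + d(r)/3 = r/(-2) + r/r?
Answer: I*√83794/2 ≈ 144.74*I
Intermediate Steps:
d(r) = -6 - 3*r/2 (d(r) = -9 + 3*(r/(-2) + r/r) = -9 + 3*(r*(-½) + 1) = -9 + 3*(-r/2 + 1) = -9 + 3*(1 - r/2) = -9 + (3 - 3*r/2) = -6 - 3*r/2)
n(X, l) = (-6 - X/2)*(-4 + l) (n(X, l) = (X + (-6 - 3*X/2))*(-4 + l) = (-6 - X/2)*(-4 + l))
√(-20966 + n(3, -56/(-9) + 82/(-18))) = √(-20966 + (24 - 6*(-56/(-9) + 82/(-18)) + 2*3 - ½*3*(-56/(-9) + 82/(-18)))) = √(-20966 + (24 - 6*(-56*(-⅑) + 82*(-1/18)) + 6 - ½*3*(-56*(-⅑) + 82*(-1/18)))) = √(-20966 + (24 - 6*(56/9 - 41/9) + 6 - ½*3*(56/9 - 41/9))) = √(-20966 + (24 - 6*5/3 + 6 - ½*3*5/3)) = √(-20966 + (24 - 10 + 6 - 5/2)) = √(-20966 + 35/2) = √(-41897/2) = I*√83794/2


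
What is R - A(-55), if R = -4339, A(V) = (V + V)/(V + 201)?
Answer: -316692/73 ≈ -4338.3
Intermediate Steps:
A(V) = 2*V/(201 + V) (A(V) = (2*V)/(201 + V) = 2*V/(201 + V))
R - A(-55) = -4339 - 2*(-55)/(201 - 55) = -4339 - 2*(-55)/146 = -4339 - 1*(-55/73) = -4339 + 55/73 = -316692/73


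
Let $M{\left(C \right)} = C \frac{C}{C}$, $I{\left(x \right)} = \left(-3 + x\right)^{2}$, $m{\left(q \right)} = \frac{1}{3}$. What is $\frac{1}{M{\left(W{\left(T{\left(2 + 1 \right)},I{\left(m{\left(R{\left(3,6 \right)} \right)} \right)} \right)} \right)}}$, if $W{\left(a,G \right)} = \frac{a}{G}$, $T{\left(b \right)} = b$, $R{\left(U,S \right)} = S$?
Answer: $\frac{64}{27} \approx 2.3704$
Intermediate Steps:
$m{\left(q \right)} = \frac{1}{3}$
$M{\left(C \right)} = C$ ($M{\left(C \right)} = C 1 = C$)
$\frac{1}{M{\left(W{\left(T{\left(2 + 1 \right)},I{\left(m{\left(R{\left(3,6 \right)} \right)} \right)} \right)} \right)}} = \frac{1}{\left(2 + 1\right) \frac{1}{\left(-3 + \frac{1}{3}\right)^{2}}} = \frac{1}{3 \frac{1}{\left(- \frac{8}{3}\right)^{2}}} = \frac{1}{3 \frac{1}{\frac{64}{9}}} = \frac{1}{3 \cdot \frac{9}{64}} = \frac{1}{\frac{27}{64}} = \frac{64}{27}$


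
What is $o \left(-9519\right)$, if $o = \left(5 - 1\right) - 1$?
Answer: $-28557$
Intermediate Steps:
$o = 3$ ($o = 4 - 1 = 3$)
$o \left(-9519\right) = 3 \left(-9519\right) = -28557$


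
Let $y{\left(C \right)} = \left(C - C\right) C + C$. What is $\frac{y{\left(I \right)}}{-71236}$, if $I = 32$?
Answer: $- \frac{8}{17809} \approx -0.00044921$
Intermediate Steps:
$y{\left(C \right)} = C$ ($y{\left(C \right)} = 0 C + C = 0 + C = C$)
$\frac{y{\left(I \right)}}{-71236} = \frac{32}{-71236} = 32 \left(- \frac{1}{71236}\right) = - \frac{8}{17809}$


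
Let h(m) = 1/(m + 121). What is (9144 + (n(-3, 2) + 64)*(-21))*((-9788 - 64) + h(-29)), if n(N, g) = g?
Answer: -3515859657/46 ≈ -7.6432e+7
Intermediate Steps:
h(m) = 1/(121 + m)
(9144 + (n(-3, 2) + 64)*(-21))*((-9788 - 64) + h(-29)) = (9144 + (2 + 64)*(-21))*((-9788 - 64) + 1/(121 - 29)) = (9144 + 66*(-21))*(-9852 + 1/92) = (9144 - 1386)*(-9852 + 1/92) = 7758*(-906383/92) = -3515859657/46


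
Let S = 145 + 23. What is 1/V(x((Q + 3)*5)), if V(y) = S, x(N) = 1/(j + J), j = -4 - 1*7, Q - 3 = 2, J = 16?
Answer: 1/168 ≈ 0.0059524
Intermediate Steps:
Q = 5 (Q = 3 + 2 = 5)
S = 168
j = -11 (j = -4 - 7 = -11)
x(N) = ⅕ (x(N) = 1/(-11 + 16) = 1/5 = ⅕)
V(y) = 168
1/V(x((Q + 3)*5)) = 1/168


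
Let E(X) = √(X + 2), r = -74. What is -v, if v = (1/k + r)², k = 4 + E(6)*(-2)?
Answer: -88211/16 - 297*√2/8 ≈ -5565.7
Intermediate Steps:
E(X) = √(2 + X)
k = 4 - 4*√2 (k = 4 + √(2 + 6)*(-2) = 4 + √8*(-2) = 4 + (2*√2)*(-2) = 4 - 4*√2 ≈ -1.6569)
v = (-74 + 1/(4 - 4*√2))² (v = (1/(4 - 4*√2) - 74)² = (-74 + 1/(4 - 4*√2))² ≈ 5565.7)
-v = -(88211/16 + 297*√2/8) = -88211/16 - 297*√2/8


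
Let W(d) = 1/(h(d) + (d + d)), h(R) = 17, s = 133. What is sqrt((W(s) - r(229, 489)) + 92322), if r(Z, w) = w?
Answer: 2*sqrt(1838703355)/283 ≈ 303.04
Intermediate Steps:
W(d) = 1/(17 + 2*d) (W(d) = 1/(17 + (d + d)) = 1/(17 + 2*d))
sqrt((W(s) - r(229, 489)) + 92322) = sqrt((1/(17 + 2*133) - 1*489) + 92322) = sqrt((1/(17 + 266) - 489) + 92322) = sqrt((1/283 - 489) + 92322) = sqrt(-138386/283 + 92322) = sqrt(25988740/283) = 2*sqrt(1838703355)/283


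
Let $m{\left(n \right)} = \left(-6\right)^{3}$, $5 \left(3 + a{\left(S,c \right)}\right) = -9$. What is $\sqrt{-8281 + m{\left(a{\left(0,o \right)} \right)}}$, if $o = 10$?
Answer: $i \sqrt{8497} \approx 92.179 i$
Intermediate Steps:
$a{\left(S,c \right)} = - \frac{24}{5}$ ($a{\left(S,c \right)} = -3 + \frac{1}{5} \left(-9\right) = -3 - \frac{9}{5} = - \frac{24}{5}$)
$m{\left(n \right)} = -216$
$\sqrt{-8281 + m{\left(a{\left(0,o \right)} \right)}} = \sqrt{-8281 - 216} = \sqrt{-8497} = i \sqrt{8497}$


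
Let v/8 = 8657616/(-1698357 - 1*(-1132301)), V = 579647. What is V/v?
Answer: -41014082779/8657616 ≈ -4737.3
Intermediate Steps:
v = -8657616/70757 (v = 8*(8657616/(-1698357 - 1*(-1132301))) = 8*(8657616/(-1698357 + 1132301)) = 8*(8657616/(-566056)) = 8*(8657616*(-1/566056)) = 8*(-1082202/70757) = -8657616/70757 ≈ -122.36)
V/v = 579647/(-8657616/70757) = 579647*(-70757/8657616) = -41014082779/8657616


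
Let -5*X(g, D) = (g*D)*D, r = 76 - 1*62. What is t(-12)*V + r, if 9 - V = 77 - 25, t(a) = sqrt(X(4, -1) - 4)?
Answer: 14 - 86*I*sqrt(30)/5 ≈ 14.0 - 94.208*I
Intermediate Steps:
r = 14 (r = 76 - 62 = 14)
X(g, D) = -g*D**2/5 (X(g, D) = -g*D*D/5 = -D*g*D/5 = -g*D**2/5)
t(a) = 2*I*sqrt(30)/5 (t(a) = sqrt(-1/5*4*(-1)**2 - 4) = sqrt(-1/5*4*1 - 4) = sqrt(-4/5 - 4) = sqrt(-24/5) = 2*I*sqrt(30)/5)
V = -43 (V = 9 - (77 - 25) = 9 - 1*52 = 9 - 52 = -43)
t(-12)*V + r = (2*I*sqrt(30)/5)*(-43) + 14 = -86*I*sqrt(30)/5 + 14 = 14 - 86*I*sqrt(30)/5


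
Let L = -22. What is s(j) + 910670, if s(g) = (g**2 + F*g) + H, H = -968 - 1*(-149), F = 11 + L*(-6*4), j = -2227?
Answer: 4669027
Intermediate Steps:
F = 539 (F = 11 - (-22)*6*4 = 11 - (-22)*24 = 11 - 22*(-24) = 11 + 528 = 539)
H = -819 (H = -968 + 149 = -819)
s(g) = -819 + g**2 + 539*g (s(g) = (g**2 + 539*g) - 819 = -819 + g**2 + 539*g)
s(j) + 910670 = (-819 + (-2227)**2 + 539*(-2227)) + 910670 = (-819 + 4959529 - 1200353) + 910670 = 3758357 + 910670 = 4669027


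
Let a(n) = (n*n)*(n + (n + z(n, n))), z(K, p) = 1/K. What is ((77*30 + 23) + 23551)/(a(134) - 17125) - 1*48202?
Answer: -231139023950/4795217 ≈ -48202.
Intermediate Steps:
a(n) = n²*(1/n + 2*n) (a(n) = (n*n)*(n + (n + 1/n)) = n²*(1/n + 2*n))
((77*30 + 23) + 23551)/(a(134) - 17125) - 1*48202 = ((77*30 + 23) + 23551)/((134 + 2*134³) - 17125) - 1*48202 = ((2310 + 23) + 23551)/((134 + 2*2406104) - 17125) - 48202 = (2333 + 23551)/((134 + 4812208) - 17125) - 48202 = 25884/(4812342 - 17125) - 48202 = 25884/4795217 - 48202 = -231139023950/4795217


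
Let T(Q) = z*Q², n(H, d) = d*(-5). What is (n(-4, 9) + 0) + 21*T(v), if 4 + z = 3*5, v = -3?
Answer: 2034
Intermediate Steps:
n(H, d) = -5*d
z = 11 (z = -4 + 3*5 = -4 + 15 = 11)
T(Q) = 11*Q²
(n(-4, 9) + 0) + 21*T(v) = (-5*9 + 0) + 21*(11*(-3)²) = (-45 + 0) + 21*(11*9) = -45 + 21*99 = -45 + 2079 = 2034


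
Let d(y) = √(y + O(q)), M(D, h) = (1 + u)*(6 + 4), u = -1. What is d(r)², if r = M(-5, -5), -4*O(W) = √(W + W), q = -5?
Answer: -I*√10/4 ≈ -0.79057*I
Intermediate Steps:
O(W) = -√2*√W/4 (O(W) = -√(W + W)/4 = -√2*√W/4)
M(D, h) = 0 (M(D, h) = (1 - 1)*(6 + 4) = 0*10 = 0)
r = 0
d(y) = √(y - I*√10/4) (d(y) = √(y - √2*√(-5)/4) = √(y - √2*I*√5/4) = √(y - I*√10/4))
d(r)² = (√(4*0 - I*√10)/2)² = (√(0 - I*√10)/2)² = (√(-I*√10)/2)² = ((10^(¼)*√(-I))/2)² = (10^(¼)*√(-I)/2)² = -I*√10/4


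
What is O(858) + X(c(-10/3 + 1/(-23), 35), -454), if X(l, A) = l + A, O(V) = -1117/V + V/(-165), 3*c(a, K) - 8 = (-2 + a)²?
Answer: -9154315363/20424690 ≈ -448.20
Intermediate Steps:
c(a, K) = 8/3 + (-2 + a)²/3
O(V) = -1117/V - V/165 (O(V) = -1117/V + V*(-1/165) = -1117/V - V/165)
X(l, A) = A + l
O(858) + X(c(-10/3 + 1/(-23), 35), -454) = (-1117/858 - 1/165*858) + (-454 + (8/3 + (-2 + (-10/3 + 1/(-23)))²/3)) = (-1117*1/858 - 26/5) + (-454 + (8/3 + (-2 + (-10*⅓ + 1*(-1/23)))²/3)) = (-1117/858 - 26/5) + (-454 + (8/3 + (-2 + (-10/3 - 1/23))²/3)) = -27893/4290 + (-454 + (8/3 + (-2 - 233/69)²/3)) = -27893/4290 + (-454 + (8/3 + (-371/69)²/3)) = -27893/4290 + (-454 + (8/3 + (⅓)*(137641/4761))) = -27893/4290 + (-454 + (8/3 + 137641/14283)) = -27893/4290 + (-454 + 175729/14283) = -27893/4290 - 6308753/14283 = -9154315363/20424690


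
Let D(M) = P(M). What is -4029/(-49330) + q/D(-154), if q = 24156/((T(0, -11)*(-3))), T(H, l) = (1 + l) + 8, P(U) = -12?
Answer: -8273093/24665 ≈ -335.42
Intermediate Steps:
T(H, l) = 9 + l
D(M) = -12
q = 4026 (q = 24156/(((9 - 11)*(-3))) = 24156/((-2*(-3))) = 24156/6 = 24156*(⅙) = 4026)
-4029/(-49330) + q/D(-154) = -4029/(-49330) + 4026/(-12) = -4029*(-1/49330) + 4026*(-1/12) = 4029/49330 - 671/2 = -8273093/24665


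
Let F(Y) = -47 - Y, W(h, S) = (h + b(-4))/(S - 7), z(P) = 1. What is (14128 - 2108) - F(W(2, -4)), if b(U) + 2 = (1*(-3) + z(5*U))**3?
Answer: 132745/11 ≈ 12068.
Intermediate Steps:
b(U) = -10 (b(U) = -2 + (1*(-3) + 1)**3 = -2 + (-3 + 1)**3 = -2 + (-2)**3 = -2 - 8 = -10)
W(h, S) = (-10 + h)/(-7 + S) (W(h, S) = (h - 10)/(S - 7) = (-10 + h)/(-7 + S))
(14128 - 2108) - F(W(2, -4)) = (14128 - 2108) - (-47 - (-10 + 2)/(-7 - 4)) = 12020 - (-47 - (-8)/(-11)) = 12020 - (-47 - (-1)*(-8)/11) = 12020 - (-47 - 1*8/11) = 12020 - (-47 - 8/11) = 12020 - 1*(-525/11) = 12020 + 525/11 = 132745/11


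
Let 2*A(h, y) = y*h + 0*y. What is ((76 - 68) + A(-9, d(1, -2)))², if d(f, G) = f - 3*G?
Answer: 2209/4 ≈ 552.25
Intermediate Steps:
A(h, y) = h*y/2 (A(h, y) = (y*h + 0*y)/2 = (h*y + 0)/2 = (h*y)/2 = h*y/2)
((76 - 68) + A(-9, d(1, -2)))² = ((76 - 68) + (½)*(-9)*(1 - 3*(-2)))² = (8 + (½)*(-9)*(1 + 6))² = (8 + (½)*(-9)*7)² = (8 - 63/2)² = (-47/2)² = 2209/4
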